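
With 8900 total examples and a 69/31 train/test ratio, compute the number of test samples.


Train samples = 8900 * 69% = 6141
Test samples = 8900 - 6141
= 2759

2759


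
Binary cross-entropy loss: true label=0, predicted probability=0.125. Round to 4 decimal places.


For y=0: Loss = -log(1-p)
= -log(1 - 0.125)
= -log(0.875)
= -(-0.1335)
= 0.1335

0.1335


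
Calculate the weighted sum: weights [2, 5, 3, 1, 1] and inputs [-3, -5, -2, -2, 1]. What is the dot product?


Element-wise products:
2 * -3 = -6
5 * -5 = -25
3 * -2 = -6
1 * -2 = -2
1 * 1 = 1
Sum = -6 + -25 + -6 + -2 + 1
= -38

-38


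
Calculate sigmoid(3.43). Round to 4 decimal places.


sigmoid(z) = 1 / (1 + exp(-z))
exp(-(3.43)) = exp(-3.43) = 0.0324
1 + 0.0324 = 1.0324
1 / 1.0324 = 0.9686

0.9686


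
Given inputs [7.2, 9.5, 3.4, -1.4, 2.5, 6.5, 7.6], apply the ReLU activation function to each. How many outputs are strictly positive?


ReLU(x) = max(0, x) for each element:
ReLU(7.2) = 7.2
ReLU(9.5) = 9.5
ReLU(3.4) = 3.4
ReLU(-1.4) = 0
ReLU(2.5) = 2.5
ReLU(6.5) = 6.5
ReLU(7.6) = 7.6
Active neurons (>0): 6

6


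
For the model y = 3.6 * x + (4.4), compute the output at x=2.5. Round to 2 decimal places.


y = 3.6 * 2.5 + (4.4)
= 9.0 + (4.4)
= 13.40

13.40


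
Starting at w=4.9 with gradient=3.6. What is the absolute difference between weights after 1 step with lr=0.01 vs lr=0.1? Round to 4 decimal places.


With lr=0.01: w_new = 4.9 - 0.01 * 3.6 = 4.864
With lr=0.1: w_new = 4.9 - 0.1 * 3.6 = 4.54
Absolute difference = |4.864 - 4.54|
= 0.3240

0.3240


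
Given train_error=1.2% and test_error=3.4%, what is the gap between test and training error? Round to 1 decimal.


Generalization gap = test_error - train_error
= 3.4 - 1.2
= 2.2%
A moderate gap.

2.2


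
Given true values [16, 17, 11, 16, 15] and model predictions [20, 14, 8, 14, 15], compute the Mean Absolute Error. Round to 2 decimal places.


Absolute errors: [4, 3, 3, 2, 0]
Sum of absolute errors = 12
MAE = 12 / 5 = 2.40

2.40


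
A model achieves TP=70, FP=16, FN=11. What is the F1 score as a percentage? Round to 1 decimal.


Precision = TP / (TP + FP) = 70 / 86 = 0.814
Recall = TP / (TP + FN) = 70 / 81 = 0.8642
F1 = 2 * P * R / (P + R)
= 2 * 0.814 * 0.8642 / (0.814 + 0.8642)
= 1.4068 / 1.6782
= 0.8383
As percentage: 83.8%

83.8


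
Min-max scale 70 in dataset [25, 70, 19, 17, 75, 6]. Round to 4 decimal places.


Min = 6, Max = 75
Range = 75 - 6 = 69
Scaled = (x - min) / (max - min)
= (70 - 6) / 69
= 64 / 69
= 0.9275

0.9275


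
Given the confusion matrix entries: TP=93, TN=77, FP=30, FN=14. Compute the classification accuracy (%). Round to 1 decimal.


Accuracy = (TP + TN) / (TP + TN + FP + FN) * 100
= (93 + 77) / (93 + 77 + 30 + 14)
= 170 / 214
= 0.7944
= 79.4%

79.4


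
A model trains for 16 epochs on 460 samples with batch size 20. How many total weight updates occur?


Iterations per epoch = 460 / 20 = 23
Total updates = iterations_per_epoch * epochs
= 23 * 16
= 368

368


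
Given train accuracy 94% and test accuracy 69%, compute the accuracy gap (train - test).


Gap = train_accuracy - test_accuracy
= 94 - 69
= 25%
This large gap strongly indicates overfitting.

25


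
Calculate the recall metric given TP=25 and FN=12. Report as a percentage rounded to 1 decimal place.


Recall = TP / (TP + FN) * 100
= 25 / (25 + 12)
= 25 / 37
= 0.6757
= 67.6%

67.6


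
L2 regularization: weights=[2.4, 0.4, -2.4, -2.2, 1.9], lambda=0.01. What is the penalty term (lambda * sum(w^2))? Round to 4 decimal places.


Squaring each weight:
2.4^2 = 5.76
0.4^2 = 0.16
(-2.4)^2 = 5.76
(-2.2)^2 = 4.84
1.9^2 = 3.61
Sum of squares = 20.13
Penalty = 0.01 * 20.13 = 0.2013

0.2013


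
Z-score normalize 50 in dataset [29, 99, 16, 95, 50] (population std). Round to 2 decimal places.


Mean = (29 + 99 + 16 + 95 + 50) / 5 = 57.8
Variance = sum((x_i - mean)^2) / n = 1143.76
Std = sqrt(1143.76) = 33.8195
Z = (x - mean) / std
= (50 - 57.8) / 33.8195
= -7.8 / 33.8195
= -0.23

-0.23


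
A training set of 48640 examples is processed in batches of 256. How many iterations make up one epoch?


Iterations per epoch = dataset_size / batch_size
= 48640 / 256
= 190

190


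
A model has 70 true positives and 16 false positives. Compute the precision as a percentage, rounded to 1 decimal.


Precision = TP / (TP + FP) * 100
= 70 / (70 + 16)
= 70 / 86
= 0.814
= 81.4%

81.4


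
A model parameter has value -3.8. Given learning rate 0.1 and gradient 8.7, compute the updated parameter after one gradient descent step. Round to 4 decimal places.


w_new = w_old - lr * gradient
= -3.8 - 0.1 * 8.7
= -3.8 - (0.87)
= -4.6700

-4.6700


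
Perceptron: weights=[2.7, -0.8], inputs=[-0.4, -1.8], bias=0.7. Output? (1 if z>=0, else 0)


z = w . x + b
= 2.7*-0.4 + -0.8*-1.8 + 0.7
= -1.08 + 1.44 + 0.7
= 0.36 + 0.7
= 1.06
Since z = 1.06 >= 0, output = 1

1


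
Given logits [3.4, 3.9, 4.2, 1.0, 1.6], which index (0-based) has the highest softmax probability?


Softmax is a monotonic transformation, so it preserves the argmax.
We need to find the index of the maximum logit.
Index 0: 3.4
Index 1: 3.9
Index 2: 4.2
Index 3: 1.0
Index 4: 1.6
Maximum logit = 4.2 at index 2

2


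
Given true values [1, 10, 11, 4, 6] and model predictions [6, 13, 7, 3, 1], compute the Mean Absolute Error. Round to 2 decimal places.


Absolute errors: [5, 3, 4, 1, 5]
Sum of absolute errors = 18
MAE = 18 / 5 = 3.60

3.60


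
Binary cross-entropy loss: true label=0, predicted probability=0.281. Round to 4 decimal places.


For y=0: Loss = -log(1-p)
= -log(1 - 0.281)
= -log(0.719)
= -(-0.3299)
= 0.3299

0.3299


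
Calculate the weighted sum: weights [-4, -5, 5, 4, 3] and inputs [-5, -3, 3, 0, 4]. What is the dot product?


Element-wise products:
-4 * -5 = 20
-5 * -3 = 15
5 * 3 = 15
4 * 0 = 0
3 * 4 = 12
Sum = 20 + 15 + 15 + 0 + 12
= 62

62


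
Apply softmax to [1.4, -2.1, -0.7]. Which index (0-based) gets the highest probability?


Softmax is a monotonic transformation, so it preserves the argmax.
We need to find the index of the maximum logit.
Index 0: 1.4
Index 1: -2.1
Index 2: -0.7
Maximum logit = 1.4 at index 0

0


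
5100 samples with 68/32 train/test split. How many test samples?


Train samples = 5100 * 68% = 3468
Test samples = 5100 - 3468
= 1632

1632


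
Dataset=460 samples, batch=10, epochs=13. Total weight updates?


Iterations per epoch = 460 / 10 = 46
Total updates = iterations_per_epoch * epochs
= 46 * 13
= 598

598


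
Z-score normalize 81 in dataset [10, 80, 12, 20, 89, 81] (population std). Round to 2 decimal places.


Mean = (10 + 80 + 12 + 20 + 89 + 81) / 6 = 48.6667
Variance = sum((x_i - mean)^2) / n = 1219.2222
Std = sqrt(1219.2222) = 34.9174
Z = (x - mean) / std
= (81 - 48.6667) / 34.9174
= 32.3333 / 34.9174
= 0.93

0.93


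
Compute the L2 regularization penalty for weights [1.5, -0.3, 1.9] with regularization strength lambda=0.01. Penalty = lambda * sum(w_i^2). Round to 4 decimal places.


Squaring each weight:
1.5^2 = 2.25
(-0.3)^2 = 0.09
1.9^2 = 3.61
Sum of squares = 5.95
Penalty = 0.01 * 5.95 = 0.0595

0.0595


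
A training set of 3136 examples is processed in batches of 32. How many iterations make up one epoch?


Iterations per epoch = dataset_size / batch_size
= 3136 / 32
= 98

98


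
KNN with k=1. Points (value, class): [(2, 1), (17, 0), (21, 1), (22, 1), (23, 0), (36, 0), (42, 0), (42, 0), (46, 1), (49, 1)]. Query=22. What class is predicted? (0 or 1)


Distances from query 22:
Point 22 (class 1): distance = 0
K=1 nearest neighbors: classes = [1]
Votes for class 1: 1 / 1
Majority vote => class 1

1


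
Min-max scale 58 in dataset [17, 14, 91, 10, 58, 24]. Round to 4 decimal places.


Min = 10, Max = 91
Range = 91 - 10 = 81
Scaled = (x - min) / (max - min)
= (58 - 10) / 81
= 48 / 81
= 0.5926

0.5926


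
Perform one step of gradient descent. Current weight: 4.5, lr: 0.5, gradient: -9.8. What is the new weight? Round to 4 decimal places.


w_new = w_old - lr * gradient
= 4.5 - 0.5 * -9.8
= 4.5 - (-4.9)
= 9.4000

9.4000


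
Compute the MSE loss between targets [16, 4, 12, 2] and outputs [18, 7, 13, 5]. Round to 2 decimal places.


Differences: [-2, -3, -1, -3]
Squared errors: [4, 9, 1, 9]
Sum of squared errors = 23
MSE = 23 / 4 = 5.75

5.75


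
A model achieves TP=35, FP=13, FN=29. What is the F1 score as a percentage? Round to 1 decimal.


Precision = TP / (TP + FP) = 35 / 48 = 0.7292
Recall = TP / (TP + FN) = 35 / 64 = 0.5469
F1 = 2 * P * R / (P + R)
= 2 * 0.7292 * 0.5469 / (0.7292 + 0.5469)
= 0.7975 / 1.276
= 0.625
As percentage: 62.5%

62.5


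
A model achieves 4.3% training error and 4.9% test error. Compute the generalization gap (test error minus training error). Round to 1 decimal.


Generalization gap = test_error - train_error
= 4.9 - 4.3
= 0.6%
A small gap suggests good generalization.

0.6


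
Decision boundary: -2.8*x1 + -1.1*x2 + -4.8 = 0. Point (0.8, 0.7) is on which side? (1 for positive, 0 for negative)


Compute -2.8 * 0.8 + -1.1 * 0.7 + -4.8
= -2.24 + -0.77 + -4.8
= -7.81
Since -7.81 < 0, the point is on the negative side.

0


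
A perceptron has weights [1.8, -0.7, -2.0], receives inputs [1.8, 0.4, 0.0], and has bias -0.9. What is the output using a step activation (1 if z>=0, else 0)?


z = w . x + b
= 1.8*1.8 + -0.7*0.4 + -2.0*0.0 + -0.9
= 3.24 + -0.28 + -0.0 + -0.9
= 2.96 + -0.9
= 2.06
Since z = 2.06 >= 0, output = 1

1


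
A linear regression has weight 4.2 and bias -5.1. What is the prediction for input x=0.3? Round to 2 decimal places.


y = 4.2 * 0.3 + (-5.1)
= 1.26 + (-5.1)
= -3.84

-3.84


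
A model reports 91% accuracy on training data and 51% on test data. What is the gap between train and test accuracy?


Gap = train_accuracy - test_accuracy
= 91 - 51
= 40%
This large gap strongly indicates overfitting.

40


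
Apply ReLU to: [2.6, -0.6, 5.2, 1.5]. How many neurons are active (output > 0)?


ReLU(x) = max(0, x) for each element:
ReLU(2.6) = 2.6
ReLU(-0.6) = 0
ReLU(5.2) = 5.2
ReLU(1.5) = 1.5
Active neurons (>0): 3

3


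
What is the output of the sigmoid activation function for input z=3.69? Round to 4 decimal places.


sigmoid(z) = 1 / (1 + exp(-z))
exp(-(3.69)) = exp(-3.69) = 0.025
1 + 0.025 = 1.025
1 / 1.025 = 0.9756

0.9756


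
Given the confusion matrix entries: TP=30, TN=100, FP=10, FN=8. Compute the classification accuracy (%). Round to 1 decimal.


Accuracy = (TP + TN) / (TP + TN + FP + FN) * 100
= (30 + 100) / (30 + 100 + 10 + 8)
= 130 / 148
= 0.8784
= 87.8%

87.8


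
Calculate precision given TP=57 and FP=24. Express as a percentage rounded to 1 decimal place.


Precision = TP / (TP + FP) * 100
= 57 / (57 + 24)
= 57 / 81
= 0.7037
= 70.4%

70.4


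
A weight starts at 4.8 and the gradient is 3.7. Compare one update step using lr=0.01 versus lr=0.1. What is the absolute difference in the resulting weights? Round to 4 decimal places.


With lr=0.01: w_new = 4.8 - 0.01 * 3.7 = 4.763
With lr=0.1: w_new = 4.8 - 0.1 * 3.7 = 4.43
Absolute difference = |4.763 - 4.43|
= 0.3330

0.3330


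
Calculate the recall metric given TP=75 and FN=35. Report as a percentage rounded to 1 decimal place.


Recall = TP / (TP + FN) * 100
= 75 / (75 + 35)
= 75 / 110
= 0.6818
= 68.2%

68.2


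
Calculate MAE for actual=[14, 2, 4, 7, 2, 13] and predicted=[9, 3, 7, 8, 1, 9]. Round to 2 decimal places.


Absolute errors: [5, 1, 3, 1, 1, 4]
Sum of absolute errors = 15
MAE = 15 / 6 = 2.50

2.50


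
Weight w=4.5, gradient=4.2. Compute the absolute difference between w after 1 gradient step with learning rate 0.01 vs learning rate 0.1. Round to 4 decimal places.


With lr=0.01: w_new = 4.5 - 0.01 * 4.2 = 4.458
With lr=0.1: w_new = 4.5 - 0.1 * 4.2 = 4.08
Absolute difference = |4.458 - 4.08|
= 0.3780

0.3780


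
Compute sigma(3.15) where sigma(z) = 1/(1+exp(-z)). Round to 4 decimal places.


sigmoid(z) = 1 / (1 + exp(-z))
exp(-(3.15)) = exp(-3.15) = 0.0429
1 + 0.0429 = 1.0429
1 / 1.0429 = 0.9589

0.9589


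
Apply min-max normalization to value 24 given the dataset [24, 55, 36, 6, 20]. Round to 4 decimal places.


Min = 6, Max = 55
Range = 55 - 6 = 49
Scaled = (x - min) / (max - min)
= (24 - 6) / 49
= 18 / 49
= 0.3673

0.3673


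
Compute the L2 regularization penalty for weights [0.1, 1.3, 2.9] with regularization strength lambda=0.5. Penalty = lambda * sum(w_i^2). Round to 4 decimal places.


Squaring each weight:
0.1^2 = 0.01
1.3^2 = 1.69
2.9^2 = 8.41
Sum of squares = 10.11
Penalty = 0.5 * 10.11 = 5.0550

5.0550


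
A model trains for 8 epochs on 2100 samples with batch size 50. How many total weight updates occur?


Iterations per epoch = 2100 / 50 = 42
Total updates = iterations_per_epoch * epochs
= 42 * 8
= 336

336


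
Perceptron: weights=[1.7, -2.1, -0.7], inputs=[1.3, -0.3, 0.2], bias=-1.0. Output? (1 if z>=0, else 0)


z = w . x + b
= 1.7*1.3 + -2.1*-0.3 + -0.7*0.2 + -1.0
= 2.21 + 0.63 + -0.14 + -1.0
= 2.7 + -1.0
= 1.7
Since z = 1.7 >= 0, output = 1

1


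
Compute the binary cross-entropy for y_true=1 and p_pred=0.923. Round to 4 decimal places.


For y=1: Loss = -log(p)
= -log(0.923)
= -(-0.0801)
= 0.0801

0.0801


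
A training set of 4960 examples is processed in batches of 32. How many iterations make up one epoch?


Iterations per epoch = dataset_size / batch_size
= 4960 / 32
= 155

155


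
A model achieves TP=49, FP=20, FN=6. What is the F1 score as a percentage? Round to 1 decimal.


Precision = TP / (TP + FP) = 49 / 69 = 0.7101
Recall = TP / (TP + FN) = 49 / 55 = 0.8909
F1 = 2 * P * R / (P + R)
= 2 * 0.7101 * 0.8909 / (0.7101 + 0.8909)
= 1.2653 / 1.6011
= 0.7903
As percentage: 79.0%

79.0


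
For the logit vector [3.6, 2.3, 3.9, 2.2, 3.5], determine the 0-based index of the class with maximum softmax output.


Softmax is a monotonic transformation, so it preserves the argmax.
We need to find the index of the maximum logit.
Index 0: 3.6
Index 1: 2.3
Index 2: 3.9
Index 3: 2.2
Index 4: 3.5
Maximum logit = 3.9 at index 2

2


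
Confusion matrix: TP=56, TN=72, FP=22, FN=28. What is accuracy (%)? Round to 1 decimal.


Accuracy = (TP + TN) / (TP + TN + FP + FN) * 100
= (56 + 72) / (56 + 72 + 22 + 28)
= 128 / 178
= 0.7191
= 71.9%

71.9


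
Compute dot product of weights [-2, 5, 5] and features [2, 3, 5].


Element-wise products:
-2 * 2 = -4
5 * 3 = 15
5 * 5 = 25
Sum = -4 + 15 + 25
= 36

36


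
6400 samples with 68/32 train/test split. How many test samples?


Train samples = 6400 * 68% = 4352
Test samples = 6400 - 4352
= 2048

2048


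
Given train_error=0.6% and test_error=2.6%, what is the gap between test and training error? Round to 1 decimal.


Generalization gap = test_error - train_error
= 2.6 - 0.6
= 2.0%
A moderate gap.

2.0


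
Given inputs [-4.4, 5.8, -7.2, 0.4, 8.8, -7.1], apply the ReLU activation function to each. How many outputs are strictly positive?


ReLU(x) = max(0, x) for each element:
ReLU(-4.4) = 0
ReLU(5.8) = 5.8
ReLU(-7.2) = 0
ReLU(0.4) = 0.4
ReLU(8.8) = 8.8
ReLU(-7.1) = 0
Active neurons (>0): 3

3


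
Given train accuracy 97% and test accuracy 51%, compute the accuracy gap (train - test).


Gap = train_accuracy - test_accuracy
= 97 - 51
= 46%
This large gap strongly indicates overfitting.

46


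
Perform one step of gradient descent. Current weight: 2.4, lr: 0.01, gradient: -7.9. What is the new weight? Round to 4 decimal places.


w_new = w_old - lr * gradient
= 2.4 - 0.01 * -7.9
= 2.4 - (-0.079)
= 2.4790

2.4790


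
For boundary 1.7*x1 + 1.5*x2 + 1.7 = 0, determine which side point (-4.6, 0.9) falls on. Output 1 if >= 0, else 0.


Compute 1.7 * -4.6 + 1.5 * 0.9 + 1.7
= -7.82 + 1.35 + 1.7
= -4.77
Since -4.77 < 0, the point is on the negative side.

0


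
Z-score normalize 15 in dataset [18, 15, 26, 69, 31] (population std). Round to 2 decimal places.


Mean = (18 + 15 + 26 + 69 + 31) / 5 = 31.8
Variance = sum((x_i - mean)^2) / n = 378.16
Std = sqrt(378.16) = 19.4463
Z = (x - mean) / std
= (15 - 31.8) / 19.4463
= -16.8 / 19.4463
= -0.86

-0.86


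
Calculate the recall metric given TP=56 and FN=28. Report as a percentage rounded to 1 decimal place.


Recall = TP / (TP + FN) * 100
= 56 / (56 + 28)
= 56 / 84
= 0.6667
= 66.7%

66.7


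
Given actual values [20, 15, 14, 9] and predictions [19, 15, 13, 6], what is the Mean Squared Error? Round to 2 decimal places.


Differences: [1, 0, 1, 3]
Squared errors: [1, 0, 1, 9]
Sum of squared errors = 11
MSE = 11 / 4 = 2.75

2.75


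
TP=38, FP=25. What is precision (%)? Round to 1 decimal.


Precision = TP / (TP + FP) * 100
= 38 / (38 + 25)
= 38 / 63
= 0.6032
= 60.3%

60.3


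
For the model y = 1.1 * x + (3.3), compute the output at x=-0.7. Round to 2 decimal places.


y = 1.1 * -0.7 + (3.3)
= -0.77 + (3.3)
= 2.53

2.53


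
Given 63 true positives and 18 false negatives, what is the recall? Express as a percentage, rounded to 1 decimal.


Recall = TP / (TP + FN) * 100
= 63 / (63 + 18)
= 63 / 81
= 0.7778
= 77.8%

77.8


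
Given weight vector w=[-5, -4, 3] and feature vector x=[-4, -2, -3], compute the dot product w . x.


Element-wise products:
-5 * -4 = 20
-4 * -2 = 8
3 * -3 = -9
Sum = 20 + 8 + -9
= 19

19


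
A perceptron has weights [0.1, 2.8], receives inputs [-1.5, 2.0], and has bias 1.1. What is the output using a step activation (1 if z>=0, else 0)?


z = w . x + b
= 0.1*-1.5 + 2.8*2.0 + 1.1
= -0.15 + 5.6 + 1.1
= 5.45 + 1.1
= 6.55
Since z = 6.55 >= 0, output = 1

1


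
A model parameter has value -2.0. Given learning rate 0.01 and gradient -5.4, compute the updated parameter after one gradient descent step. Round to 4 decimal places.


w_new = w_old - lr * gradient
= -2.0 - 0.01 * -5.4
= -2.0 - (-0.054)
= -1.9460

-1.9460


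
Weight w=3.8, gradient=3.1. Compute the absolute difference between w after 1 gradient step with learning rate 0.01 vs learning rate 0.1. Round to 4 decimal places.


With lr=0.01: w_new = 3.8 - 0.01 * 3.1 = 3.769
With lr=0.1: w_new = 3.8 - 0.1 * 3.1 = 3.49
Absolute difference = |3.769 - 3.49|
= 0.2790

0.2790


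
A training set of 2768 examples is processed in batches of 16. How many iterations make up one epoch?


Iterations per epoch = dataset_size / batch_size
= 2768 / 16
= 173

173


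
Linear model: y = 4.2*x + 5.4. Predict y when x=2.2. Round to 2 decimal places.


y = 4.2 * 2.2 + (5.4)
= 9.24 + (5.4)
= 14.64

14.64


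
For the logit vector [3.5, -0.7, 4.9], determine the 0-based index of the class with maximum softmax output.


Softmax is a monotonic transformation, so it preserves the argmax.
We need to find the index of the maximum logit.
Index 0: 3.5
Index 1: -0.7
Index 2: 4.9
Maximum logit = 4.9 at index 2

2


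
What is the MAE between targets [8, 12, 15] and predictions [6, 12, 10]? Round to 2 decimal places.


Absolute errors: [2, 0, 5]
Sum of absolute errors = 7
MAE = 7 / 3 = 2.33

2.33


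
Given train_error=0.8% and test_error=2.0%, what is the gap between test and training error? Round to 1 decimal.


Generalization gap = test_error - train_error
= 2.0 - 0.8
= 1.2%
A small gap suggests good generalization.

1.2


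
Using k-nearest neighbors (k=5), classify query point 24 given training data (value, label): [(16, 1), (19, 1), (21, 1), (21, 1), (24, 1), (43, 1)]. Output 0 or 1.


Distances from query 24:
Point 24 (class 1): distance = 0
Point 21 (class 1): distance = 3
Point 21 (class 1): distance = 3
Point 19 (class 1): distance = 5
Point 16 (class 1): distance = 8
K=5 nearest neighbors: classes = [1, 1, 1, 1, 1]
Votes for class 1: 5 / 5
Majority vote => class 1

1


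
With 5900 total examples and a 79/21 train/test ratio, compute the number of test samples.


Train samples = 5900 * 79% = 4661
Test samples = 5900 - 4661
= 1239

1239


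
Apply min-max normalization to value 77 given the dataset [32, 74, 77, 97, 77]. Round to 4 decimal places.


Min = 32, Max = 97
Range = 97 - 32 = 65
Scaled = (x - min) / (max - min)
= (77 - 32) / 65
= 45 / 65
= 0.6923

0.6923


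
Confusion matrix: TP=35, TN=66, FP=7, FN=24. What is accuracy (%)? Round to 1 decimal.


Accuracy = (TP + TN) / (TP + TN + FP + FN) * 100
= (35 + 66) / (35 + 66 + 7 + 24)
= 101 / 132
= 0.7652
= 76.5%

76.5


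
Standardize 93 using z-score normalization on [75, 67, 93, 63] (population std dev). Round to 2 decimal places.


Mean = (75 + 67 + 93 + 63) / 4 = 74.5
Variance = sum((x_i - mean)^2) / n = 132.75
Std = sqrt(132.75) = 11.5217
Z = (x - mean) / std
= (93 - 74.5) / 11.5217
= 18.5 / 11.5217
= 1.61

1.61


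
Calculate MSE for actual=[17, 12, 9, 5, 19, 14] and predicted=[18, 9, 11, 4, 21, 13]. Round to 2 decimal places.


Differences: [-1, 3, -2, 1, -2, 1]
Squared errors: [1, 9, 4, 1, 4, 1]
Sum of squared errors = 20
MSE = 20 / 6 = 3.33

3.33


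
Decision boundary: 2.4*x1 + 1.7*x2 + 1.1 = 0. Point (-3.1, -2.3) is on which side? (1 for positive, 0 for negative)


Compute 2.4 * -3.1 + 1.7 * -2.3 + 1.1
= -7.44 + -3.91 + 1.1
= -10.25
Since -10.25 < 0, the point is on the negative side.

0


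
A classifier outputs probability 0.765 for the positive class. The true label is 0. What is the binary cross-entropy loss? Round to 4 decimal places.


For y=0: Loss = -log(1-p)
= -log(1 - 0.765)
= -log(0.235)
= -(-1.4482)
= 1.4482

1.4482


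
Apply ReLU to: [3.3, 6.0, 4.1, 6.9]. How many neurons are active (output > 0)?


ReLU(x) = max(0, x) for each element:
ReLU(3.3) = 3.3
ReLU(6.0) = 6.0
ReLU(4.1) = 4.1
ReLU(6.9) = 6.9
Active neurons (>0): 4

4


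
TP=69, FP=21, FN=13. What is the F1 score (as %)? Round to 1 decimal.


Precision = TP / (TP + FP) = 69 / 90 = 0.7667
Recall = TP / (TP + FN) = 69 / 82 = 0.8415
F1 = 2 * P * R / (P + R)
= 2 * 0.7667 * 0.8415 / (0.7667 + 0.8415)
= 1.2902 / 1.6081
= 0.8023
As percentage: 80.2%

80.2


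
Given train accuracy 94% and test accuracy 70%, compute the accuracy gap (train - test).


Gap = train_accuracy - test_accuracy
= 94 - 70
= 24%
This large gap strongly indicates overfitting.

24


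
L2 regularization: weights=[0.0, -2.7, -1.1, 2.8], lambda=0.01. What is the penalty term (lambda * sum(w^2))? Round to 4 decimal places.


Squaring each weight:
0.0^2 = 0.0
(-2.7)^2 = 7.29
(-1.1)^2 = 1.21
2.8^2 = 7.84
Sum of squares = 16.34
Penalty = 0.01 * 16.34 = 0.1634

0.1634


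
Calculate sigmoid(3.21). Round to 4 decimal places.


sigmoid(z) = 1 / (1 + exp(-z))
exp(-(3.21)) = exp(-3.21) = 0.0404
1 + 0.0404 = 1.0404
1 / 1.0404 = 0.9612

0.9612


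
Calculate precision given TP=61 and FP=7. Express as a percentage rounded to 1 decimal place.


Precision = TP / (TP + FP) * 100
= 61 / (61 + 7)
= 61 / 68
= 0.8971
= 89.7%

89.7


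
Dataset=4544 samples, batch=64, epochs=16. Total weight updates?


Iterations per epoch = 4544 / 64 = 71
Total updates = iterations_per_epoch * epochs
= 71 * 16
= 1136

1136


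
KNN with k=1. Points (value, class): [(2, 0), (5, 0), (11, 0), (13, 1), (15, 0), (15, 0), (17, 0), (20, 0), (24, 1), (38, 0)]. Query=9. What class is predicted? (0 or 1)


Distances from query 9:
Point 11 (class 0): distance = 2
K=1 nearest neighbors: classes = [0]
Votes for class 1: 0 / 1
Majority vote => class 0

0


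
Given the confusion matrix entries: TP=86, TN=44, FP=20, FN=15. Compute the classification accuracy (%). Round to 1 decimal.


Accuracy = (TP + TN) / (TP + TN + FP + FN) * 100
= (86 + 44) / (86 + 44 + 20 + 15)
= 130 / 165
= 0.7879
= 78.8%

78.8


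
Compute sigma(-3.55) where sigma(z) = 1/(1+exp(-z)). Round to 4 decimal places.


sigmoid(z) = 1 / (1 + exp(-z))
exp(-(-3.55)) = exp(3.55) = 34.8133
1 + 34.8133 = 35.8133
1 / 35.8133 = 0.0279

0.0279


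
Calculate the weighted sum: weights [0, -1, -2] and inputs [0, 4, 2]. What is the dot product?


Element-wise products:
0 * 0 = 0
-1 * 4 = -4
-2 * 2 = -4
Sum = 0 + -4 + -4
= -8

-8


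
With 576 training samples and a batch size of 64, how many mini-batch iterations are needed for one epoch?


Iterations per epoch = dataset_size / batch_size
= 576 / 64
= 9

9


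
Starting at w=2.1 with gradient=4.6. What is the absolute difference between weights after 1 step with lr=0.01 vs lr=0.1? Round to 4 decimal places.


With lr=0.01: w_new = 2.1 - 0.01 * 4.6 = 2.054
With lr=0.1: w_new = 2.1 - 0.1 * 4.6 = 1.64
Absolute difference = |2.054 - 1.64|
= 0.4140

0.4140


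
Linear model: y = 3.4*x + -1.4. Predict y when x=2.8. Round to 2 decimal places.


y = 3.4 * 2.8 + (-1.4)
= 9.52 + (-1.4)
= 8.12

8.12


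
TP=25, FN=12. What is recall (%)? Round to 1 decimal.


Recall = TP / (TP + FN) * 100
= 25 / (25 + 12)
= 25 / 37
= 0.6757
= 67.6%

67.6


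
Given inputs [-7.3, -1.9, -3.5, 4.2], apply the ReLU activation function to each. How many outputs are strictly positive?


ReLU(x) = max(0, x) for each element:
ReLU(-7.3) = 0
ReLU(-1.9) = 0
ReLU(-3.5) = 0
ReLU(4.2) = 4.2
Active neurons (>0): 1

1


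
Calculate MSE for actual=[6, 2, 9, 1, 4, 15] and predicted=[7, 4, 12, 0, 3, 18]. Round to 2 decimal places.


Differences: [-1, -2, -3, 1, 1, -3]
Squared errors: [1, 4, 9, 1, 1, 9]
Sum of squared errors = 25
MSE = 25 / 6 = 4.17

4.17


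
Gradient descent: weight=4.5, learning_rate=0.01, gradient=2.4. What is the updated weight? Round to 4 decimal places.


w_new = w_old - lr * gradient
= 4.5 - 0.01 * 2.4
= 4.5 - (0.024)
= 4.4760

4.4760


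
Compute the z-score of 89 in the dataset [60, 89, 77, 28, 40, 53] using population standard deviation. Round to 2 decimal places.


Mean = (60 + 89 + 77 + 28 + 40 + 53) / 6 = 57.8333
Variance = sum((x_i - mean)^2) / n = 429.1389
Std = sqrt(429.1389) = 20.7157
Z = (x - mean) / std
= (89 - 57.8333) / 20.7157
= 31.1667 / 20.7157
= 1.50

1.50


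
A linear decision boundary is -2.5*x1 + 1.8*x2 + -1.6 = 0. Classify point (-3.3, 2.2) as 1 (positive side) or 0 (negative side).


Compute -2.5 * -3.3 + 1.8 * 2.2 + -1.6
= 8.25 + 3.96 + -1.6
= 10.61
Since 10.61 >= 0, the point is on the positive side.

1


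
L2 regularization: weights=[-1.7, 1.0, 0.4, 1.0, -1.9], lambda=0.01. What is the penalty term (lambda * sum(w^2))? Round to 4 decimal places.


Squaring each weight:
(-1.7)^2 = 2.89
1.0^2 = 1.0
0.4^2 = 0.16
1.0^2 = 1.0
(-1.9)^2 = 3.61
Sum of squares = 8.66
Penalty = 0.01 * 8.66 = 0.0866

0.0866


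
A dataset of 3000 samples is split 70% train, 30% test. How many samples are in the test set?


Train samples = 3000 * 70% = 2100
Test samples = 3000 - 2100
= 900

900


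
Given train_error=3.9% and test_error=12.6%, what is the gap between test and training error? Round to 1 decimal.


Generalization gap = test_error - train_error
= 12.6 - 3.9
= 8.7%
A moderate gap.

8.7


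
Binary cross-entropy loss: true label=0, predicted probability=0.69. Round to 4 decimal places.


For y=0: Loss = -log(1-p)
= -log(1 - 0.69)
= -log(0.31)
= -(-1.1712)
= 1.1712

1.1712


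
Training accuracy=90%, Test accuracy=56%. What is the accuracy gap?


Gap = train_accuracy - test_accuracy
= 90 - 56
= 34%
This large gap strongly indicates overfitting.

34


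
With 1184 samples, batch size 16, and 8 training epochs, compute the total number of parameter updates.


Iterations per epoch = 1184 / 16 = 74
Total updates = iterations_per_epoch * epochs
= 74 * 8
= 592

592


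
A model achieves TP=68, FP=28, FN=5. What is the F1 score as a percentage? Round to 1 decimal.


Precision = TP / (TP + FP) = 68 / 96 = 0.7083
Recall = TP / (TP + FN) = 68 / 73 = 0.9315
F1 = 2 * P * R / (P + R)
= 2 * 0.7083 * 0.9315 / (0.7083 + 0.9315)
= 1.3196 / 1.6398
= 0.8047
As percentage: 80.5%

80.5


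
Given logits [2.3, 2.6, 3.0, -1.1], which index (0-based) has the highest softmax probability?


Softmax is a monotonic transformation, so it preserves the argmax.
We need to find the index of the maximum logit.
Index 0: 2.3
Index 1: 2.6
Index 2: 3.0
Index 3: -1.1
Maximum logit = 3.0 at index 2

2


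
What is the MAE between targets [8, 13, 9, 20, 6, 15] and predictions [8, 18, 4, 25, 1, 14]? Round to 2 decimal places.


Absolute errors: [0, 5, 5, 5, 5, 1]
Sum of absolute errors = 21
MAE = 21 / 6 = 3.50

3.50


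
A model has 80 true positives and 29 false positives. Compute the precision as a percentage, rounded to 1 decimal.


Precision = TP / (TP + FP) * 100
= 80 / (80 + 29)
= 80 / 109
= 0.7339
= 73.4%

73.4


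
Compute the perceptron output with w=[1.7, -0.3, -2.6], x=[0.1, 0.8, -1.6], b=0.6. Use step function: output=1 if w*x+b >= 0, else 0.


z = w . x + b
= 1.7*0.1 + -0.3*0.8 + -2.6*-1.6 + 0.6
= 0.17 + -0.24 + 4.16 + 0.6
= 4.09 + 0.6
= 4.69
Since z = 4.69 >= 0, output = 1

1


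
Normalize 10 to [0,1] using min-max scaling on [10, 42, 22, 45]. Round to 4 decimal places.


Min = 10, Max = 45
Range = 45 - 10 = 35
Scaled = (x - min) / (max - min)
= (10 - 10) / 35
= 0 / 35
= 0.0000

0.0000


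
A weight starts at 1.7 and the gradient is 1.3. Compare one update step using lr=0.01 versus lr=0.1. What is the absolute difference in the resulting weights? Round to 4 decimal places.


With lr=0.01: w_new = 1.7 - 0.01 * 1.3 = 1.687
With lr=0.1: w_new = 1.7 - 0.1 * 1.3 = 1.57
Absolute difference = |1.687 - 1.57|
= 0.1170

0.1170


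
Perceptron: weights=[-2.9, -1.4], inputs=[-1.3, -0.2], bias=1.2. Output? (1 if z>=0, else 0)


z = w . x + b
= -2.9*-1.3 + -1.4*-0.2 + 1.2
= 3.77 + 0.28 + 1.2
= 4.05 + 1.2
= 5.25
Since z = 5.25 >= 0, output = 1

1


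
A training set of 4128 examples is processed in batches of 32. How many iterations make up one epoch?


Iterations per epoch = dataset_size / batch_size
= 4128 / 32
= 129

129


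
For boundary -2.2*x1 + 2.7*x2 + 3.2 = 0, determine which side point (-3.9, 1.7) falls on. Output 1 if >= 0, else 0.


Compute -2.2 * -3.9 + 2.7 * 1.7 + 3.2
= 8.58 + 4.59 + 3.2
= 16.37
Since 16.37 >= 0, the point is on the positive side.

1


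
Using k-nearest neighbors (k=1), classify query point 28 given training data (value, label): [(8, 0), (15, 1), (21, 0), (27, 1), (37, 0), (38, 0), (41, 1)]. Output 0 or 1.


Distances from query 28:
Point 27 (class 1): distance = 1
K=1 nearest neighbors: classes = [1]
Votes for class 1: 1 / 1
Majority vote => class 1

1


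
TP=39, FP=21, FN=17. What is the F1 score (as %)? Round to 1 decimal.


Precision = TP / (TP + FP) = 39 / 60 = 0.65
Recall = TP / (TP + FN) = 39 / 56 = 0.6964
F1 = 2 * P * R / (P + R)
= 2 * 0.65 * 0.6964 / (0.65 + 0.6964)
= 0.9054 / 1.3464
= 0.6724
As percentage: 67.2%

67.2


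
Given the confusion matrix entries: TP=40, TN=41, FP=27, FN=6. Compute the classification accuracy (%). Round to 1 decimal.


Accuracy = (TP + TN) / (TP + TN + FP + FN) * 100
= (40 + 41) / (40 + 41 + 27 + 6)
= 81 / 114
= 0.7105
= 71.1%

71.1


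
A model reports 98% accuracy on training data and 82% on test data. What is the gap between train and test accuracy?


Gap = train_accuracy - test_accuracy
= 98 - 82
= 16%
This gap suggests the model is overfitting.

16


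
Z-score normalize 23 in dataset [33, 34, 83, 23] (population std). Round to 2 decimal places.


Mean = (33 + 34 + 83 + 23) / 4 = 43.25
Variance = sum((x_i - mean)^2) / n = 545.1875
Std = sqrt(545.1875) = 23.3493
Z = (x - mean) / std
= (23 - 43.25) / 23.3493
= -20.25 / 23.3493
= -0.87

-0.87


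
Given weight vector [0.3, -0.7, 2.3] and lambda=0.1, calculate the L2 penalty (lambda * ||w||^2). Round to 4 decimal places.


Squaring each weight:
0.3^2 = 0.09
(-0.7)^2 = 0.49
2.3^2 = 5.29
Sum of squares = 5.87
Penalty = 0.1 * 5.87 = 0.5870

0.5870


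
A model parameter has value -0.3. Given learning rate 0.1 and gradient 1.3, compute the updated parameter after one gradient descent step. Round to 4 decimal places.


w_new = w_old - lr * gradient
= -0.3 - 0.1 * 1.3
= -0.3 - (0.13)
= -0.4300

-0.4300


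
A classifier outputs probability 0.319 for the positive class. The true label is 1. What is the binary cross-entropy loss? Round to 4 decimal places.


For y=1: Loss = -log(p)
= -log(0.319)
= -(-1.1426)
= 1.1426

1.1426


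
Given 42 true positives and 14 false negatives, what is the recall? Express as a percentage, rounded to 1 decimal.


Recall = TP / (TP + FN) * 100
= 42 / (42 + 14)
= 42 / 56
= 0.75
= 75.0%

75.0


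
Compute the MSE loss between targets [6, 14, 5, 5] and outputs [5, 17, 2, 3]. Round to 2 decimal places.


Differences: [1, -3, 3, 2]
Squared errors: [1, 9, 9, 4]
Sum of squared errors = 23
MSE = 23 / 4 = 5.75

5.75


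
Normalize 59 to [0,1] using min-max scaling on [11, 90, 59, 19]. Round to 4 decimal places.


Min = 11, Max = 90
Range = 90 - 11 = 79
Scaled = (x - min) / (max - min)
= (59 - 11) / 79
= 48 / 79
= 0.6076

0.6076


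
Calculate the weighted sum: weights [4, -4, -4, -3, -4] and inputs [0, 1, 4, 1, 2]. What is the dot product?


Element-wise products:
4 * 0 = 0
-4 * 1 = -4
-4 * 4 = -16
-3 * 1 = -3
-4 * 2 = -8
Sum = 0 + -4 + -16 + -3 + -8
= -31

-31


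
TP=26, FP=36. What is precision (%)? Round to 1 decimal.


Precision = TP / (TP + FP) * 100
= 26 / (26 + 36)
= 26 / 62
= 0.4194
= 41.9%

41.9


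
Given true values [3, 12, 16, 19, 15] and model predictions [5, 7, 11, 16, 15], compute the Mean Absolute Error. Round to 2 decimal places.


Absolute errors: [2, 5, 5, 3, 0]
Sum of absolute errors = 15
MAE = 15 / 5 = 3.00

3.00


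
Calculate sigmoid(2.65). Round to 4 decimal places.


sigmoid(z) = 1 / (1 + exp(-z))
exp(-(2.65)) = exp(-2.65) = 0.0707
1 + 0.0707 = 1.0707
1 / 1.0707 = 0.9340

0.9340


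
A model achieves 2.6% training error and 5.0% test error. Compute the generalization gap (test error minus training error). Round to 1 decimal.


Generalization gap = test_error - train_error
= 5.0 - 2.6
= 2.4%
A moderate gap.

2.4


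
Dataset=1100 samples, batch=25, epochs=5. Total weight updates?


Iterations per epoch = 1100 / 25 = 44
Total updates = iterations_per_epoch * epochs
= 44 * 5
= 220

220


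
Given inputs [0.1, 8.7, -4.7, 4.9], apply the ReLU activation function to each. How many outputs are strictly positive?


ReLU(x) = max(0, x) for each element:
ReLU(0.1) = 0.1
ReLU(8.7) = 8.7
ReLU(-4.7) = 0
ReLU(4.9) = 4.9
Active neurons (>0): 3

3


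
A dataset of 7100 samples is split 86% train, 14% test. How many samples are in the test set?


Train samples = 7100 * 86% = 6106
Test samples = 7100 - 6106
= 994

994


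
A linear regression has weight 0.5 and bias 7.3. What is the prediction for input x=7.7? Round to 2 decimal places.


y = 0.5 * 7.7 + (7.3)
= 3.85 + (7.3)
= 11.15

11.15


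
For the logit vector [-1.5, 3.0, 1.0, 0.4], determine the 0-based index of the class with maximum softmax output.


Softmax is a monotonic transformation, so it preserves the argmax.
We need to find the index of the maximum logit.
Index 0: -1.5
Index 1: 3.0
Index 2: 1.0
Index 3: 0.4
Maximum logit = 3.0 at index 1

1


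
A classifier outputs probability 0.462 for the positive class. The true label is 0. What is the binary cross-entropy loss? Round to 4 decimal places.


For y=0: Loss = -log(1-p)
= -log(1 - 0.462)
= -log(0.538)
= -(-0.6199)
= 0.6199

0.6199


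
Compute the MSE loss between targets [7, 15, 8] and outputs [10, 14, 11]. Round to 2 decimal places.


Differences: [-3, 1, -3]
Squared errors: [9, 1, 9]
Sum of squared errors = 19
MSE = 19 / 3 = 6.33

6.33


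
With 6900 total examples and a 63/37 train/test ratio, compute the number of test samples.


Train samples = 6900 * 63% = 4347
Test samples = 6900 - 4347
= 2553

2553


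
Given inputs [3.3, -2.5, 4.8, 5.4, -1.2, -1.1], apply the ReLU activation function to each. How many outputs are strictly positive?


ReLU(x) = max(0, x) for each element:
ReLU(3.3) = 3.3
ReLU(-2.5) = 0
ReLU(4.8) = 4.8
ReLU(5.4) = 5.4
ReLU(-1.2) = 0
ReLU(-1.1) = 0
Active neurons (>0): 3

3


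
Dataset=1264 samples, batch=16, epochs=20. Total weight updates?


Iterations per epoch = 1264 / 16 = 79
Total updates = iterations_per_epoch * epochs
= 79 * 20
= 1580

1580


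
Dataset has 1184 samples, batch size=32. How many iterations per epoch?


Iterations per epoch = dataset_size / batch_size
= 1184 / 32
= 37

37


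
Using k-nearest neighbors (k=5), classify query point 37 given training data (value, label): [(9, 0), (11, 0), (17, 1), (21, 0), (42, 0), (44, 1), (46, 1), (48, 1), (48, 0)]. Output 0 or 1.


Distances from query 37:
Point 42 (class 0): distance = 5
Point 44 (class 1): distance = 7
Point 46 (class 1): distance = 9
Point 48 (class 0): distance = 11
Point 48 (class 1): distance = 11
K=5 nearest neighbors: classes = [0, 1, 1, 0, 1]
Votes for class 1: 3 / 5
Majority vote => class 1

1


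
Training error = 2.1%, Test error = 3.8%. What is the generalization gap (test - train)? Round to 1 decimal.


Generalization gap = test_error - train_error
= 3.8 - 2.1
= 1.7%
A small gap suggests good generalization.

1.7


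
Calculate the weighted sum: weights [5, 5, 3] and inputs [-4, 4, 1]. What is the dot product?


Element-wise products:
5 * -4 = -20
5 * 4 = 20
3 * 1 = 3
Sum = -20 + 20 + 3
= 3

3


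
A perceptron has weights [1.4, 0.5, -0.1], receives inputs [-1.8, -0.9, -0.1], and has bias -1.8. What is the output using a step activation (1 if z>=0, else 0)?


z = w . x + b
= 1.4*-1.8 + 0.5*-0.9 + -0.1*-0.1 + -1.8
= -2.52 + -0.45 + 0.01 + -1.8
= -2.96 + -1.8
= -4.76
Since z = -4.76 < 0, output = 0

0


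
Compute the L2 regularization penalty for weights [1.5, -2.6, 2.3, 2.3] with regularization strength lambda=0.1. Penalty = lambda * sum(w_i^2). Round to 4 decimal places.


Squaring each weight:
1.5^2 = 2.25
(-2.6)^2 = 6.76
2.3^2 = 5.29
2.3^2 = 5.29
Sum of squares = 19.59
Penalty = 0.1 * 19.59 = 1.9590

1.9590


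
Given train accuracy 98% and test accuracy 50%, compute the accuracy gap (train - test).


Gap = train_accuracy - test_accuracy
= 98 - 50
= 48%
This large gap strongly indicates overfitting.

48


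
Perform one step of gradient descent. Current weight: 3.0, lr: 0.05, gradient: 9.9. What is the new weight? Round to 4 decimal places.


w_new = w_old - lr * gradient
= 3.0 - 0.05 * 9.9
= 3.0 - (0.495)
= 2.5050

2.5050


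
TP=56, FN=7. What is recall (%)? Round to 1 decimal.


Recall = TP / (TP + FN) * 100
= 56 / (56 + 7)
= 56 / 63
= 0.8889
= 88.9%

88.9


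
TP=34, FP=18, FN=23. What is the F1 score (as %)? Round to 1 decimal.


Precision = TP / (TP + FP) = 34 / 52 = 0.6538
Recall = TP / (TP + FN) = 34 / 57 = 0.5965
F1 = 2 * P * R / (P + R)
= 2 * 0.6538 * 0.5965 / (0.6538 + 0.5965)
= 0.78 / 1.2503
= 0.6239
As percentage: 62.4%

62.4


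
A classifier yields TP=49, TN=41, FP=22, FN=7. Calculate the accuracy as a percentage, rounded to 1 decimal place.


Accuracy = (TP + TN) / (TP + TN + FP + FN) * 100
= (49 + 41) / (49 + 41 + 22 + 7)
= 90 / 119
= 0.7563
= 75.6%

75.6


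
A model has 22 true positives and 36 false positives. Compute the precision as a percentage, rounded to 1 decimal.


Precision = TP / (TP + FP) * 100
= 22 / (22 + 36)
= 22 / 58
= 0.3793
= 37.9%

37.9


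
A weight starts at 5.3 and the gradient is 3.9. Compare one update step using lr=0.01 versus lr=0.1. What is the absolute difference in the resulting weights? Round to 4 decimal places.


With lr=0.01: w_new = 5.3 - 0.01 * 3.9 = 5.261
With lr=0.1: w_new = 5.3 - 0.1 * 3.9 = 4.91
Absolute difference = |5.261 - 4.91|
= 0.3510

0.3510


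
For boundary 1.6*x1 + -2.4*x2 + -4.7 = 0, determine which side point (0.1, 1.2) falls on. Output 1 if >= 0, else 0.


Compute 1.6 * 0.1 + -2.4 * 1.2 + -4.7
= 0.16 + -2.88 + -4.7
= -7.42
Since -7.42 < 0, the point is on the negative side.

0


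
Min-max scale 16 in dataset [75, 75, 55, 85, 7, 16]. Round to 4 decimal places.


Min = 7, Max = 85
Range = 85 - 7 = 78
Scaled = (x - min) / (max - min)
= (16 - 7) / 78
= 9 / 78
= 0.1154

0.1154
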